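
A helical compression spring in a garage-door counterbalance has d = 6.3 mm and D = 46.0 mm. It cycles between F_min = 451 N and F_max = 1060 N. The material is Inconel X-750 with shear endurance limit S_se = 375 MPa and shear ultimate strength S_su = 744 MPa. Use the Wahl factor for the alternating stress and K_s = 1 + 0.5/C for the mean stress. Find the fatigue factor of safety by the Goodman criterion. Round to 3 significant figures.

1.04

C = D/d = 46.0/6.3 = 7.3016; K_W = (4C−1)/(4C−4)+0.615/C = 1.2032; K_s = 1+0.5/C = 1.0685
F_a = (F_max−F_min)/2 = 304.5 N; F_m = (F_max+F_min)/2 = 755.5 N
τ_a = K_W·8F_aD/(πd³) = 1.2032 × 142.65 = 171.64 MPa
τ_m = K_s·8F_mD/(πd³) = 1.0685 × 353.92 = 378.16 MPa
Goodman: 1/n_f = τ_a/S_se + τ_m/S_su = 171.64/375 + 378.16/744 = 0.45771 + 0.50828 = 0.96599
n_f = 1/0.96599 = 1.035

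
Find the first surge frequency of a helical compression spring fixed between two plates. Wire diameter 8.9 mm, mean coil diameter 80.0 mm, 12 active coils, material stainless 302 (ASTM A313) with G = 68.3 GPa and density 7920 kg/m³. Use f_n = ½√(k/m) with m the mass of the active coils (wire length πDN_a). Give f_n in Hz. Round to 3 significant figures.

k = Gd⁴/(8D³N_a) = (68.3×10³)(8.9⁴)/(8·80.0³·12) = 8.7185 N/mm = 8718.5 N/m
Wire length L = πDN_a = π·80.0·12 = 3015.9 mm
m = ρ·(πd²/4)·L = 7920 × 62.211×10⁻⁶ m² × 3.0159 m = 1.486 kg
f_n = ½√(k/m) = 0.5·√(8718.5/1.486) = 0.5·√(5867.1) = 38.298 Hz

38.3 Hz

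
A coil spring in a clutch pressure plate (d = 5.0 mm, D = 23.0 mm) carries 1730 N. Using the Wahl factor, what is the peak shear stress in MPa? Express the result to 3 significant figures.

Spring index C = D/d = 23.0/5.0 = 4.6000
K_W = (4C−1)/(4C−4) + 0.615/C = 17.400/14.400 + 0.1337 = 1.3420
τ₀ = 8FD/(πd³) = 8·1730·23.0/(π·5.0³) = 318320/392.7 = 810.6 MPa
τ_max = K·τ₀ = 1.3420 × 810.6 = 1087.8 MPa

1090 MPa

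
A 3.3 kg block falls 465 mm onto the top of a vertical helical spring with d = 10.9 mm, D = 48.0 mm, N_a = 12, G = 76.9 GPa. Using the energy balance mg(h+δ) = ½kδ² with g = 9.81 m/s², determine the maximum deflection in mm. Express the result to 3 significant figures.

17.5 mm

k = Gd⁴/(8D³N_a) = (76.9×10³)(10.9⁴)/(8·48.0³·12) = 102.24 N/mm
W = mg = 3.3 × 9.81 = 32.373 N
½kδ² − Wδ − Wh = 0 → δ = (W + √(W² + 2kWh))/k
δ = (32.373 + √(1048 + 3.07825e+06))/102.24 = (32.373 + 1754.8)/102.24 = 17.479 mm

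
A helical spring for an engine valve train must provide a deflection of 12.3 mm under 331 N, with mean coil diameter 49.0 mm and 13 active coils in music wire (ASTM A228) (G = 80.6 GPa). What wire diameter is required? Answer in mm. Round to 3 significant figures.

Required rate k = F/δ = 331/12.3 = 26.911 N/mm
d = (8D³N_a·k / G)^(1/4) = (8·49.0³·13·26.911 / (80.6×10³))^0.25
  = (4085.2)^0.25 = 7.9947 mm

7.99 mm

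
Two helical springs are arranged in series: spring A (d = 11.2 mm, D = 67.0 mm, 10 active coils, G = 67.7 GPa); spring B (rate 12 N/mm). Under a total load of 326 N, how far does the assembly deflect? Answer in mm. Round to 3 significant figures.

34.5 mm

k_A = Gd⁴/(8D³N_a) = (67.7×10³)(11.2⁴)/(8·67.0³·10) = 44.274 N/mm
Series: 1/k_eq = 1/44.274 + 1/12 = 0.10592; k_eq = 9.4411 N/mm
δ = F/k_eq = 326/9.4411 = 34.53 mm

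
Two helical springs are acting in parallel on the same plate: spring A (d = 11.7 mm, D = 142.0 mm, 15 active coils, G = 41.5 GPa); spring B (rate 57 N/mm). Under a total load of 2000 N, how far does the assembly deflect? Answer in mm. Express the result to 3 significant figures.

33.7 mm

k_A = Gd⁴/(8D³N_a) = (41.5×10³)(11.7⁴)/(8·142.0³·15) = 2.2633 N/mm
Parallel: k_eq = 2.2633 + 57 = 59.263 N/mm
δ = F/k_eq = 2000/59.263 = 33.748 mm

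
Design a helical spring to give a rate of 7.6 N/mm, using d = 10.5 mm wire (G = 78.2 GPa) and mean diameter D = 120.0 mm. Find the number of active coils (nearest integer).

9

N_a = Gd⁴/(8D³k) = (78.2×10³ × 10.5⁴)/(8 × 120.0³ × 7.6)
    = 9.50526e+08 / 1.05062e+08 = 9.047 → 9 coils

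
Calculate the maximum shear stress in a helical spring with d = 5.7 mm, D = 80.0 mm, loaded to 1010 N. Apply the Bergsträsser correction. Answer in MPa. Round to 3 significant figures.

1220 MPa

Spring index C = D/d = 80.0/5.7 = 14.0351
K_B = (4C+2)/(4C−3) = 58.140/53.140 = 1.0941
τ₀ = 8FD/(πd³) = 8·1010·80.0/(π·5.7³) = 646400/581.8 = 1111 MPa
τ_max = K·τ₀ = 1.0941 × 1111 = 1215.6 MPa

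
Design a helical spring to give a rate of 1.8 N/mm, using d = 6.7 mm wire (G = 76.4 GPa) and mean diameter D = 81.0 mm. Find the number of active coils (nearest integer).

20

N_a = Gd⁴/(8D³k) = (76.4×10³ × 6.7⁴)/(8 × 81.0³ × 1.8)
    = 1.53955e+08 / 7.65275e+06 = 20.12 → 20 coils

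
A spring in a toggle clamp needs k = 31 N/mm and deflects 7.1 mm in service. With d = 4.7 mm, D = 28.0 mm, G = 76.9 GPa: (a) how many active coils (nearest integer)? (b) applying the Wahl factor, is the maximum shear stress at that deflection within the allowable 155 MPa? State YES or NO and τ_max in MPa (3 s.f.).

(a) 7 coils; (b) NO, τ_max = 187 MPa

N_a = Gd⁴/(8D³k) = (76.9×10³)(4.7⁴)/(8·28.0³·31) = 6.893 → N_a = 7
Actual rate k = Gd⁴/(8D³·7) = 30.525 N/mm
Working load F = kδ = 30.525·7.1 = 216.73 N
C = 28.0/4.7 = 5.9574; K_W = (4C−1)/(4C−4)+0.615/C = 1.2545
τ_max = K_W·8FD/(πd³) = 1.2545·148.84 = 186.72 MPa
τ_max > 155 MPa → exceeds allowable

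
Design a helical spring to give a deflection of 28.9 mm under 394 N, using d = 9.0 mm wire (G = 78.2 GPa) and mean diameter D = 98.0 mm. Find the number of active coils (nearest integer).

5

Required rate k = F/δ = 394/28.9 = 13.633 N/mm
N_a = Gd⁴/(8D³k) = (78.2×10³ × 9.0⁴)/(8 × 98.0³ × 13.633)
    = 5.1307e+08 / 1.02652e+08 = 4.998 → 5 coils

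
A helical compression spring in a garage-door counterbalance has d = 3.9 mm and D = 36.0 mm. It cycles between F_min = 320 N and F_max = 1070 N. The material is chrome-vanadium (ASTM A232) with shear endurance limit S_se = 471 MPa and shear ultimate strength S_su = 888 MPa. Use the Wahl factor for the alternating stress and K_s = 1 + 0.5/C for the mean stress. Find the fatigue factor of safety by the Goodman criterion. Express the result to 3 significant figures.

C = D/d = 36.0/3.9 = 9.2308; K_W = (4C−1)/(4C−4)+0.615/C = 1.1577; K_s = 1+0.5/C = 1.0542
F_a = (F_max−F_min)/2 = 375 N; F_m = (F_max+F_min)/2 = 695 N
τ_a = K_W·8F_aD/(πd³) = 1.1577 × 579.54 = 670.96 MPa
τ_m = K_s·8F_mD/(πd³) = 1.0542 × 1074.1 = 1132.3 MPa
Goodman: 1/n_f = τ_a/S_se + τ_m/S_su = 670.96/471 + 1132.3/888 = 1.42453 + 1.27506 = 2.6996
n_f = 1/2.6996 = 0.3704

0.370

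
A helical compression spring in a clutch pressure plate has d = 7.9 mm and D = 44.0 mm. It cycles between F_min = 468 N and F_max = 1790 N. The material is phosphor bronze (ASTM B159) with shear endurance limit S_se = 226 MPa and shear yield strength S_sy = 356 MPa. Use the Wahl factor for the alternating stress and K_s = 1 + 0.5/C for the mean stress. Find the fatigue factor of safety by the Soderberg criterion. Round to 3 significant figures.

C = D/d = 44.0/7.9 = 5.5696; K_W = (4C−1)/(4C−4)+0.615/C = 1.2745; K_s = 1+0.5/C = 1.0898
F_a = (F_max−F_min)/2 = 661 N; F_m = (F_max+F_min)/2 = 1129 N
τ_a = K_W·8F_aD/(πd³) = 1.2745 × 150.21 = 191.46 MPa
τ_m = K_s·8F_mD/(πd³) = 1.0898 × 256.57 = 279.6 MPa
Soderberg: 1/n_f = τ_a/S_se + τ_m/S_sy = 191.46/226 + 279.6/356 = 0.84715 + 0.78540 = 1.6326
n_f = 1/1.6326 = 0.6125

0.613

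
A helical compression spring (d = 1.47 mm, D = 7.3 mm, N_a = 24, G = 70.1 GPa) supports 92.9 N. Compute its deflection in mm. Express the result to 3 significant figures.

k = Gd⁴/(8D³N_a) = (70.1×10³)(1.47⁴)/(8·7.3³·24) = 4.3825 N/mm
δ = F/k = 92.9 / 4.3825 = 21.198 mm

21.2 mm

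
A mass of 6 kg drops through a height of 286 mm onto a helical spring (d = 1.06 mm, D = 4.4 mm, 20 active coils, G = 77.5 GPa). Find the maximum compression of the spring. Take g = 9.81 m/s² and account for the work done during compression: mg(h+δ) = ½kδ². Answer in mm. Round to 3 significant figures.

77.2 mm

k = Gd⁴/(8D³N_a) = (77.5×10³)(1.06⁴)/(8·4.4³·20) = 7.1787 N/mm
W = mg = 6 × 9.81 = 58.86 N
½kδ² − Wδ − Wh = 0 → δ = (W + √(W² + 2kWh))/k
δ = (58.86 + √(3464.5 + 241693))/7.1787 = (58.86 + 495.13)/7.1787 = 77.172 mm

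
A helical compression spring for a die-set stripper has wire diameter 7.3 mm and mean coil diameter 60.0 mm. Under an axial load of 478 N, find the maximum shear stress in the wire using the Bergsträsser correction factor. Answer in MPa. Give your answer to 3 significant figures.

Spring index C = D/d = 60.0/7.3 = 8.2192
K_B = (4C+2)/(4C−3) = 34.877/29.877 = 1.1674
τ₀ = 8FD/(πd³) = 8·478·60.0/(π·7.3³) = 229440/1222.1 = 187.74 MPa
τ_max = K·τ₀ = 1.1674 × 187.74 = 219.16 MPa

219 MPa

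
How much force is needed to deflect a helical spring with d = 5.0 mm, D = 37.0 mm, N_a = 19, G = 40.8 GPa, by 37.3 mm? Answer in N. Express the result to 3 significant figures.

124 N

k = Gd⁴/(8D³N_a) = (40.8×10³)(5.0⁴)/(8·37.0³·19) = 3.312 N/mm
F = k·δ = 3.312 × 37.3 = 123.54 N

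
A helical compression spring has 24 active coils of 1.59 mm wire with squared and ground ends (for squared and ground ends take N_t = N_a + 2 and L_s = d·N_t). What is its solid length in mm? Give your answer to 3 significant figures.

squared and ground ends: N_t = N_a + 2 = 24 + 2 = 26
L_s = d·N_t = 1.59 × 26 = 41.34 mm

41.3 mm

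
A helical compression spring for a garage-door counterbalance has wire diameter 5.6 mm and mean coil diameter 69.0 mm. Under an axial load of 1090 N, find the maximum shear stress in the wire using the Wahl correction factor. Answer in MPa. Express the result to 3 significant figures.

1220 MPa

Spring index C = D/d = 69.0/5.6 = 12.3214
K_W = (4C−1)/(4C−4) + 0.615/C = 48.286/45.286 + 0.0499 = 1.1162
τ₀ = 8FD/(πd³) = 8·1090·69.0/(π·5.6³) = 601680/551.71 = 1090.6 MPa
τ_max = K·τ₀ = 1.1162 × 1090.6 = 1217.2 MPa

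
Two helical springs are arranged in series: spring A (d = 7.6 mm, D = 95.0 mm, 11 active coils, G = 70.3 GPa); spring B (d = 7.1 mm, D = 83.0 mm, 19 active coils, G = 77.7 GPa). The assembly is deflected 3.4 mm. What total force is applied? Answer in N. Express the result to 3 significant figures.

4.46 N

k_A = Gd⁴/(8D³N_a) = (70.3×10³)(7.6⁴)/(8·95.0³·11) = 3.1085 N/mm
k_B = Gd⁴/(8D³N_a) = (77.7×10³)(7.1⁴)/(8·83.0³·19) = 2.2718 N/mm
Series: 1/k_eq = 1/3.1085 + 1/2.2718 = 0.76187; k_eq = 1.3126 N/mm
F = k_eq·δ = 1.3126·3.4 = 4.4627 N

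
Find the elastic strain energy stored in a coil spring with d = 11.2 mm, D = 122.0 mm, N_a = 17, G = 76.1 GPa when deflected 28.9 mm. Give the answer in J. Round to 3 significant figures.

2.02 J

k = Gd⁴/(8D³N_a) = (76.1×10³)(11.2⁴)/(8·122.0³·17) = 4.8488 N/mm
U = ½kδ² = 0.5 × 4.8488 × 28.9² = 2024.9 N·mm = 2.0249 J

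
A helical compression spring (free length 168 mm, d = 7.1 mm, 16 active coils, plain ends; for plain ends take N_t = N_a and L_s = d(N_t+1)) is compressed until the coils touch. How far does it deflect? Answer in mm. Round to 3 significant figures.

N_t = 16; L_s = 7.1·17 = 120.7 mm
δ_solid = L₀ − L_s = 168 − 120.7 = 47.3 mm

47.3 mm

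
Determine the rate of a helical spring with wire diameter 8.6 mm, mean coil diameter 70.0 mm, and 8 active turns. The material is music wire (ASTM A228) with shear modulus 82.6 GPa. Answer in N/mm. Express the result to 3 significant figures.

k = Gd⁴/(8D³N_a) = (82.6×10³ × 8.6⁴) / (8 × 70.0³ × 8)
  = 4.51829e+08 / 2.1952e+07 = 20.583 N/mm

20.6 N/mm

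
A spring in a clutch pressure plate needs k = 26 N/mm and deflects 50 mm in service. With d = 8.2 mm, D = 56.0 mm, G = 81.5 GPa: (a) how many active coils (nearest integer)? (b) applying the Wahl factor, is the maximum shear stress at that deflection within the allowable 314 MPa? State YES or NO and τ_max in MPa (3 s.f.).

N_a = Gd⁴/(8D³k) = (81.5×10³)(8.2⁴)/(8·56.0³·26) = 10.09 → N_a = 10
Actual rate k = Gd⁴/(8D³·10) = 26.228 N/mm
Working load F = kδ = 26.228·50 = 1311.4 N
C = 56.0/8.2 = 6.8293; K_W = (4C−1)/(4C−4)+0.615/C = 1.2187
τ_max = K_W·8FD/(πd³) = 1.2187·339.17 = 413.35 MPa
τ_max > 314 MPa → exceeds allowable

(a) 10 coils; (b) NO, τ_max = 413 MPa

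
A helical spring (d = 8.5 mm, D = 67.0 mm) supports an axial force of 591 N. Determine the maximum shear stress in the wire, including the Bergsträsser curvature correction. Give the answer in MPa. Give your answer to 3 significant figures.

Spring index C = D/d = 67.0/8.5 = 7.8824
K_B = (4C+2)/(4C−3) = 33.529/28.529 = 1.1753
τ₀ = 8FD/(πd³) = 8·591·67.0/(π·8.5³) = 316776/1929.3 = 164.19 MPa
τ_max = K·τ₀ = 1.1753 × 164.19 = 192.97 MPa

193 MPa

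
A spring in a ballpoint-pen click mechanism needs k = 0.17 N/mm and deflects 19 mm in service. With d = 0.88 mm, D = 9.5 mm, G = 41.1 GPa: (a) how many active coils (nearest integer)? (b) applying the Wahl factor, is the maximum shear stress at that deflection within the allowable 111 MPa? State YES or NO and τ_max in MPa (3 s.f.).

(a) 21 coils; (b) NO, τ_max = 131 MPa

N_a = Gd⁴/(8D³k) = (41.1×10³)(0.88⁴)/(8·9.5³·0.17) = 21.14 → N_a = 21
Actual rate k = Gd⁴/(8D³·21) = 0.17112 N/mm
Working load F = kδ = 0.17112·19 = 3.2512 N
C = 9.5/0.88 = 10.7955; K_W = (4C−1)/(4C−4)+0.615/C = 1.1335
τ_max = K_W·8FD/(πd³) = 1.1335·115.41 = 130.83 MPa
τ_max > 111 MPa → exceeds allowable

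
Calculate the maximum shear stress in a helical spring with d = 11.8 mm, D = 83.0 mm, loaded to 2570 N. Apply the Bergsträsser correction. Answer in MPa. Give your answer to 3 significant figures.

Spring index C = D/d = 83.0/11.8 = 7.0339
K_B = (4C+2)/(4C−3) = 30.136/25.136 = 1.1989
τ₀ = 8FD/(πd³) = 8·2570·83.0/(π·11.8³) = 1.70648e+06/5161.7 = 330.6 MPa
τ_max = K·τ₀ = 1.1989 × 330.6 = 396.37 MPa

396 MPa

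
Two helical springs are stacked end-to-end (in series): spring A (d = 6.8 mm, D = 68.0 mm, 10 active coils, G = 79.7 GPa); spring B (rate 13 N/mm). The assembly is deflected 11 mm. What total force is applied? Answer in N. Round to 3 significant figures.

k_A = Gd⁴/(8D³N_a) = (79.7×10³)(6.8⁴)/(8·68.0³·10) = 6.7745 N/mm
Series: 1/k_eq = 1/6.7745 + 1/13 = 0.22454; k_eq = 4.4536 N/mm
F = k_eq·δ = 4.4536·11 = 48.99 N

49.0 N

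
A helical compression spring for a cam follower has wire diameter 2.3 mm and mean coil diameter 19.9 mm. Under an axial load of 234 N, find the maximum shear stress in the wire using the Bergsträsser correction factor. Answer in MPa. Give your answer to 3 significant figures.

Spring index C = D/d = 19.9/2.3 = 8.6522
K_B = (4C+2)/(4C−3) = 36.609/31.609 = 1.1582
τ₀ = 8FD/(πd³) = 8·234·19.9/(π·2.3³) = 37252.8/38.224 = 974.6 MPa
τ_max = K·τ₀ = 1.1582 × 974.6 = 1128.8 MPa

1130 MPa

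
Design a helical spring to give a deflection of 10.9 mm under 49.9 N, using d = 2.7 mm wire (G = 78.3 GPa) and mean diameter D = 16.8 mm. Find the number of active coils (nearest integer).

Required rate k = F/δ = 49.9/10.9 = 4.578 N/mm
N_a = Gd⁴/(8D³k) = (78.3×10³ × 2.7⁴)/(8 × 16.8³ × 4.578)
    = 4.16118e+06 / 173657 = 23.96 → 24 coils

24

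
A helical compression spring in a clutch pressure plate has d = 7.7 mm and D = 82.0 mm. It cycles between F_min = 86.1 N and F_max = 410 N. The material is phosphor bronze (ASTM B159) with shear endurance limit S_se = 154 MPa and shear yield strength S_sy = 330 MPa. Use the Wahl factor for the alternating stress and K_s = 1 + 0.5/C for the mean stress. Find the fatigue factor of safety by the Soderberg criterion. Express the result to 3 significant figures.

1.10

C = D/d = 82.0/7.7 = 10.6494; K_W = (4C−1)/(4C−4)+0.615/C = 1.1355; K_s = 1+0.5/C = 1.0470
F_a = (F_max−F_min)/2 = 161.95 N; F_m = (F_max+F_min)/2 = 248.05 N
τ_a = K_W·8F_aD/(πd³) = 1.1355 × 74.073 = 84.109 MPa
τ_m = K_s·8F_mD/(πd³) = 1.0470 × 113.45 = 118.78 MPa
Soderberg: 1/n_f = τ_a/S_se + τ_m/S_sy = 84.109/154 + 118.78/330 = 0.54616 + 0.35994 = 0.9061
n_f = 1/0.9061 = 1.104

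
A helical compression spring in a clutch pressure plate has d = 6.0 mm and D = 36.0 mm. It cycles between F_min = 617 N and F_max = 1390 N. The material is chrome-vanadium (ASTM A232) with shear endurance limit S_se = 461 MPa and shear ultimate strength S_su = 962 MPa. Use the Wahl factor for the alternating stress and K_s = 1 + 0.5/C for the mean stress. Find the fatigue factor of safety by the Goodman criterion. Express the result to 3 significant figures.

C = D/d = 36.0/6.0 = 6.0000; K_W = (4C−1)/(4C−4)+0.615/C = 1.2525; K_s = 1+0.5/C = 1.0833
F_a = (F_max−F_min)/2 = 386.5 N; F_m = (F_max+F_min)/2 = 1003.5 N
τ_a = K_W·8F_aD/(πd³) = 1.2525 × 164.04 = 205.45 MPa
τ_m = K_s·8F_mD/(πd³) = 1.0833 × 425.9 = 461.39 MPa
Goodman: 1/n_f = τ_a/S_se + τ_m/S_su = 205.45/461 + 461.39/962 = 0.44567 + 0.47962 = 0.92529
n_f = 1/0.92529 = 1.081

1.08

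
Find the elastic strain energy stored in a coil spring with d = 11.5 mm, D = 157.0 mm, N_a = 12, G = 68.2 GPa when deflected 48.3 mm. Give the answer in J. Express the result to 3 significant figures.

3.75 J

k = Gd⁴/(8D³N_a) = (68.2×10³)(11.5⁴)/(8·157.0³·12) = 3.2107 N/mm
U = ½kδ² = 0.5 × 3.2107 × 48.3² = 3745.2 N·mm = 3.7452 J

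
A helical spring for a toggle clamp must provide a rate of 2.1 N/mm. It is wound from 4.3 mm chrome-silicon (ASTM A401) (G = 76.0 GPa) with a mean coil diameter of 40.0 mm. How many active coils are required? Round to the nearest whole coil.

24

N_a = Gd⁴/(8D³k) = (76.0×10³ × 4.3⁴)/(8 × 40.0³ × 2.1)
    = 2.59829e+07 / 1.0752e+06 = 24.17 → 24 coils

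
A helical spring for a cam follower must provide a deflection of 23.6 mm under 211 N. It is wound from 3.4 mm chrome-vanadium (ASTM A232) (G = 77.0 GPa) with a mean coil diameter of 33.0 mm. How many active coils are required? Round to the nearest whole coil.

Required rate k = F/δ = 211/23.6 = 8.9407 N/mm
N_a = Gd⁴/(8D³k) = (77.0×10³ × 3.4⁴)/(8 × 33.0³ × 8.9407)
    = 1.02898e+07 / 2.57041e+06 = 4.003 → 4 coils

4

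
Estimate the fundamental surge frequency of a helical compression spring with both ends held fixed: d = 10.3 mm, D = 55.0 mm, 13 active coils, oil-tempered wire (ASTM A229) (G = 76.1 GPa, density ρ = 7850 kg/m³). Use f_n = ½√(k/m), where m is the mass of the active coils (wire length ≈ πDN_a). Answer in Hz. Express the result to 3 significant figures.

k = Gd⁴/(8D³N_a) = (76.1×10³)(10.3⁴)/(8·55.0³·13) = 49.501 N/mm = 49501 N/m
Wire length L = πDN_a = π·55.0·13 = 2246.2 mm
m = ρ·(πd²/4)·L = 7850 × 83.323×10⁻⁶ m² × 2.2462 m = 1.4692 kg
f_n = ½√(k/m) = 0.5·√(49501/1.4692) = 0.5·√(33692) = 91.776 Hz

91.8 Hz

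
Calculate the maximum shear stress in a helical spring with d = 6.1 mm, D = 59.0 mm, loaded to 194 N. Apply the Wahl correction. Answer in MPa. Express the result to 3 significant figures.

Spring index C = D/d = 59.0/6.1 = 9.6721
K_W = (4C−1)/(4C−4) + 0.615/C = 37.689/34.689 + 0.0636 = 1.1501
τ₀ = 8FD/(πd³) = 8·194·59.0/(π·6.1³) = 91568/713.08 = 128.41 MPa
τ_max = K·τ₀ = 1.1501 × 128.41 = 147.68 MPa

148 MPa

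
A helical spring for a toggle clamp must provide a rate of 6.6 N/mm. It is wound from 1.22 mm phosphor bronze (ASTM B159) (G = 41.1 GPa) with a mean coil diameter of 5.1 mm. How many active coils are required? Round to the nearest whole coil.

13

N_a = Gd⁴/(8D³k) = (41.1×10³ × 1.22⁴)/(8 × 5.1³ × 6.6)
    = 91050.3 / 7003.97 = 13 → 13 coils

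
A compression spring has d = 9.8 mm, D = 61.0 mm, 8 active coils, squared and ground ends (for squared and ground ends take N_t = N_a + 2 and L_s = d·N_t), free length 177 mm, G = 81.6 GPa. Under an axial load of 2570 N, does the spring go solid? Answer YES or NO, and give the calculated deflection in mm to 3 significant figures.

k = Gd⁴/(8D³N_a) = (81.6×10³)(9.8⁴)/(8·61.0³·8) = 51.811 N/mm
N_t = 10; L_s = 9.8·10 = 98 mm; δ_solid = L₀ − L_s = 177 − 98 = 79 mm
δ = F/k = 2570/51.811 = 49.603 mm
δ < δ_solid → spring does not go solid

NO, δ = 49.6 mm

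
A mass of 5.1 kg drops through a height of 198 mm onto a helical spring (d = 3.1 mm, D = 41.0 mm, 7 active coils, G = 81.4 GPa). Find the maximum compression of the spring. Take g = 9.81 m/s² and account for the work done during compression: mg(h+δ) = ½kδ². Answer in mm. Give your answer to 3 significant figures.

130 mm

k = Gd⁴/(8D³N_a) = (81.4×10³)(3.1⁴)/(8·41.0³·7) = 1.9477 N/mm
W = mg = 5.1 × 9.81 = 50.031 N
½kδ² − Wδ − Wh = 0 → δ = (W + √(W² + 2kWh))/k
δ = (50.031 + √(2503.1 + 38589.2))/1.9477 = (50.031 + 202.71)/1.9477 = 129.76 mm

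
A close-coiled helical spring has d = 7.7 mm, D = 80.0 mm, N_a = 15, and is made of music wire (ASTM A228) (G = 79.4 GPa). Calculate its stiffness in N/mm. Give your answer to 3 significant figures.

4.54 N/mm

k = Gd⁴/(8D³N_a) = (79.4×10³ × 7.7⁴) / (8 × 80.0³ × 15)
  = 2.79115e+08 / 6.144e+07 = 4.5429 N/mm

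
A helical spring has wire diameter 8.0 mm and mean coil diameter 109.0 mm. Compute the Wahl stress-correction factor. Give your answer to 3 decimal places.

C = D/d = 109.0/8.0 = 13.6250
K_W = (4C−1)/(4C−4) + 0.615/C = 53.500/50.500 + 0.0451 = 1.1045

1.105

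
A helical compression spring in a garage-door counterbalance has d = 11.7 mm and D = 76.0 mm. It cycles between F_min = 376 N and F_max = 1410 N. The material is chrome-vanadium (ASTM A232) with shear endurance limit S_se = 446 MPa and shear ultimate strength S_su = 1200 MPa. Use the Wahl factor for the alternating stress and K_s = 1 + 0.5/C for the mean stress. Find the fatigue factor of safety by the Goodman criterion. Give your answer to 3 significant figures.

3.71

C = D/d = 76.0/11.7 = 6.4957; K_W = (4C−1)/(4C−4)+0.615/C = 1.2311; K_s = 1+0.5/C = 1.0770
F_a = (F_max−F_min)/2 = 517 N; F_m = (F_max+F_min)/2 = 893 N
τ_a = K_W·8F_aD/(πd³) = 1.2311 × 62.472 = 76.912 MPa
τ_m = K_s·8F_mD/(πd³) = 1.0770 × 107.91 = 116.21 MPa
Goodman: 1/n_f = τ_a/S_se + τ_m/S_su = 76.912/446 + 116.21/1200 = 0.17245 + 0.09684 = 0.26929
n_f = 1/0.26929 = 3.713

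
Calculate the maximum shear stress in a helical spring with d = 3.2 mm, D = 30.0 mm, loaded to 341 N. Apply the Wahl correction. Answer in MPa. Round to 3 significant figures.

918 MPa

Spring index C = D/d = 30.0/3.2 = 9.3750
K_W = (4C−1)/(4C−4) + 0.615/C = 36.500/33.500 + 0.0656 = 1.1552
τ₀ = 8FD/(πd³) = 8·341·30.0/(π·3.2³) = 81840/102.94 = 795 MPa
τ_max = K·τ₀ = 1.1552 × 795 = 918.34 MPa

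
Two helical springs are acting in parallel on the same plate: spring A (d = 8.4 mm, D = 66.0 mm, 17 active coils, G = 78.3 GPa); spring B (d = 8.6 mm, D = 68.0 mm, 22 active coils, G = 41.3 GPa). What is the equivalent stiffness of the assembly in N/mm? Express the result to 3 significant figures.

14.1 N/mm

k_A = Gd⁴/(8D³N_a) = (78.3×10³)(8.4⁴)/(8·66.0³·17) = 9.9703 N/mm
k_B = Gd⁴/(8D³N_a) = (41.3×10³)(8.6⁴)/(8·68.0³·22) = 4.0823 N/mm
Parallel: k_eq = 9.9703 + 4.0823 = 14.053 N/mm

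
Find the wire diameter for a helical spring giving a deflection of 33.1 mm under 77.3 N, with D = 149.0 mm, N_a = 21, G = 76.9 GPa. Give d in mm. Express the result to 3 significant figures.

Required rate k = F/δ = 77.3/33.1 = 2.3353 N/mm
d = (8D³N_a·k / G)^(1/4) = (8·149.0³·21·2.3353 / (76.9×10³))^0.25
  = (16877)^0.25 = 11.3979 mm

11.4 mm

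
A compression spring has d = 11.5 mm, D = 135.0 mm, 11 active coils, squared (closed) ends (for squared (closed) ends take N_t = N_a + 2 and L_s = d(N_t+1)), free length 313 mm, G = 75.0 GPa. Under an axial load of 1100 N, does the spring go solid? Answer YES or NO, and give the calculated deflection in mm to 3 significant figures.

YES, δ = 182 mm

k = Gd⁴/(8D³N_a) = (75.0×10³)(11.5⁴)/(8·135.0³·11) = 6.0585 N/mm
N_t = 13; L_s = 11.5·14 = 161 mm; δ_solid = L₀ − L_s = 313 − 161 = 152 mm
δ = F/k = 1100/6.0585 = 181.56 mm
δ ≥ δ_solid → spring goes solid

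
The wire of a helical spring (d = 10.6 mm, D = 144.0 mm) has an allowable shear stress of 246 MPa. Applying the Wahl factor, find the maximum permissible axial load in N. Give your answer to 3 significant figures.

C = D/d = 144.0/10.6 = 13.5849
K_W = (4C−1)/(4C−4) + 0.615/C = 53.340/50.340 + 0.0453 = 1.1049
τ_max = K·8FD/(πd³) → F_max = τ_allow·πd³/(8DK)
F_max = 246·π·10.6³/(8·144.0·1.1049) = 9.2046e+05/1272.8 = 723.17 N

723 N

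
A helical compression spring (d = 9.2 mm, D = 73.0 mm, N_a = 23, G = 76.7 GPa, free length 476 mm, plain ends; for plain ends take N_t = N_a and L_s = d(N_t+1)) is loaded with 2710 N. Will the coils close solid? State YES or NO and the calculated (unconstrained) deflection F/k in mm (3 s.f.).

k = Gd⁴/(8D³N_a) = (76.7×10³)(9.2⁴)/(8·73.0³·23) = 7.6764 N/mm
N_t = 23; L_s = 9.2·24 = 220.8 mm; δ_solid = L₀ − L_s = 476 − 220.8 = 255.2 mm
δ = F/k = 2710/7.6764 = 353.03 mm
δ ≥ δ_solid → spring goes solid

YES, δ = 353 mm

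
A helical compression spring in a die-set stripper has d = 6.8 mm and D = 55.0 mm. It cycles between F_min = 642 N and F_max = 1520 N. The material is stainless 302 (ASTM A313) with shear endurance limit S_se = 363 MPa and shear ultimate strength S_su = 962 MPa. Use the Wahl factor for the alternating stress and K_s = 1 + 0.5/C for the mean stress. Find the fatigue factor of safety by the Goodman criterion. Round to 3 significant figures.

0.856

C = D/d = 55.0/6.8 = 8.0882; K_W = (4C−1)/(4C−4)+0.615/C = 1.1818; K_s = 1+0.5/C = 1.0618
F_a = (F_max−F_min)/2 = 439 N; F_m = (F_max+F_min)/2 = 1081 N
τ_a = K_W·8F_aD/(πd³) = 1.1818 × 195.54 = 231.1 MPa
τ_m = K_s·8F_mD/(πd³) = 1.0618 × 481.51 = 511.27 MPa
Goodman: 1/n_f = τ_a/S_se + τ_m/S_su = 231.1/363 + 511.27/962 = 0.63664 + 0.53147 = 1.1681
n_f = 1/1.1681 = 0.8561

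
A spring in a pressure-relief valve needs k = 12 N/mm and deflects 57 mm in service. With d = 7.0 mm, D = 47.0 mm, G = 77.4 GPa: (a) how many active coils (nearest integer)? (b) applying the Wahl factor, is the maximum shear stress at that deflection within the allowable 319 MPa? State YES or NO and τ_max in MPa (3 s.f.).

(a) 19 coils; (b) YES, τ_max = 286 MPa

N_a = Gd⁴/(8D³k) = (77.4×10³)(7.0⁴)/(8·47.0³·12) = 18.65 → N_a = 19
Actual rate k = Gd⁴/(8D³·19) = 11.776 N/mm
Working load F = kδ = 11.776·57 = 671.23 N
C = 47.0/7.0 = 6.7143; K_W = (4C−1)/(4C−4)+0.615/C = 1.2228
τ_max = K_W·8FD/(πd³) = 1.2228·234.21 = 286.41 MPa
τ_max ≤ 319 MPa → acceptable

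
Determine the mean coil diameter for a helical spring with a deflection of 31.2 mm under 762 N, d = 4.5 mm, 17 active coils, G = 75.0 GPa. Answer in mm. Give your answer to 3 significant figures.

Required rate k = F/δ = 762/31.2 = 24.423 N/mm
D = (Gd⁴/(8N_a·k))^(1/3) = (75.0×10³·4.5⁴/(8·17·24.423))^(1/3)
  = (9259.17)^(1/3) = 20.9986 mm

21.0 mm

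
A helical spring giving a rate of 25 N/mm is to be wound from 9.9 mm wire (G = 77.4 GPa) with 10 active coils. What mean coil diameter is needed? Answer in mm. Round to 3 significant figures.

D = (Gd⁴/(8N_a·k))^(1/3) = (77.4×10³·9.9⁴/(8·10·25))^(1/3)
  = (371751)^(1/3) = 71.9036 mm

71.9 mm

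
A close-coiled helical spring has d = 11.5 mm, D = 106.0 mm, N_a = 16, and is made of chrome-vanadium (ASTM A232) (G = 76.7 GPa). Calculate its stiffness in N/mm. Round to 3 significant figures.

k = Gd⁴/(8D³N_a) = (76.7×10³ × 11.5⁴) / (8 × 106.0³ × 16)
  = 1.34149e+09 / 1.5245e+08 = 8.7995 N/mm

8.80 N/mm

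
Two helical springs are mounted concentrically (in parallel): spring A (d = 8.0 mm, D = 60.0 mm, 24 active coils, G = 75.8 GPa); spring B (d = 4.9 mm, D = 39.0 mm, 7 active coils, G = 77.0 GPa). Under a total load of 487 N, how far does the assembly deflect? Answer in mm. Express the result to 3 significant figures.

k_A = Gd⁴/(8D³N_a) = (75.8×10³)(8.0⁴)/(8·60.0³·24) = 7.4864 N/mm
k_B = Gd⁴/(8D³N_a) = (77.0×10³)(4.9⁴)/(8·39.0³·7) = 13.363 N/mm
Parallel: k_eq = 7.4864 + 13.363 = 20.849 N/mm
δ = F/k_eq = 487/20.849 = 23.358 mm

23.4 mm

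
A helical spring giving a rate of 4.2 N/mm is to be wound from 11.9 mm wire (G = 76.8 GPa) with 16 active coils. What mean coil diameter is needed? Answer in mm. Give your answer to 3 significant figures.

D = (Gd⁴/(8N_a·k))^(1/3) = (76.8×10³·11.9⁴/(8·16·4.2))^(1/3)
  = (2.86477e+06)^(1/3) = 142.0245 mm

142 mm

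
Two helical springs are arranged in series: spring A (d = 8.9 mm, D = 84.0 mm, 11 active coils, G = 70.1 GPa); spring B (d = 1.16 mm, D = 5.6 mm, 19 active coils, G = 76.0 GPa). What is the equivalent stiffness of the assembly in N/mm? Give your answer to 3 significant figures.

3.20 N/mm

k_A = Gd⁴/(8D³N_a) = (70.1×10³)(8.9⁴)/(8·84.0³·11) = 8.4325 N/mm
k_B = Gd⁴/(8D³N_a) = (76.0×10³)(1.16⁴)/(8·5.6³·19) = 5.1551 N/mm
Series: 1/k_eq = 1/8.4325 + 1/5.1551 = 0.31257; k_eq = 3.1993 N/mm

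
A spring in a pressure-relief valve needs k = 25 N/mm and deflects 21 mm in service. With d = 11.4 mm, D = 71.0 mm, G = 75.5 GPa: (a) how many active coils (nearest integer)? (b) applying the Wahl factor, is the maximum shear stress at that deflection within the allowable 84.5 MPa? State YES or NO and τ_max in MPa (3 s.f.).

(a) 18 coils; (b) YES, τ_max = 78.8 MPa

N_a = Gd⁴/(8D³k) = (75.5×10³)(11.4⁴)/(8·71.0³·25) = 17.81 → N_a = 18
Actual rate k = Gd⁴/(8D³·18) = 24.742 N/mm
Working load F = kδ = 24.742·21 = 519.57 N
C = 71.0/11.4 = 6.2281; K_W = (4C−1)/(4C−4)+0.615/C = 1.2422
τ_max = K_W·8FD/(πd³) = 1.2422·63.406 = 78.763 MPa
τ_max ≤ 84.5 MPa → acceptable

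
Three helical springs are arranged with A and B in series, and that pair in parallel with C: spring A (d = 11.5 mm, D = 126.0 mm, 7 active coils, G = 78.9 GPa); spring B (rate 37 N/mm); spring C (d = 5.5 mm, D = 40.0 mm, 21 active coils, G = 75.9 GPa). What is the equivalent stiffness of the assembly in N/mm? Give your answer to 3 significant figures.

k_A = Gd⁴/(8D³N_a) = (78.9×10³)(11.5⁴)/(8·126.0³·7) = 12.319 N/mm
k_C = Gd⁴/(8D³N_a) = (75.9×10³)(5.5⁴)/(8·40.0³·21) = 6.4596 N/mm
Springs A,B series: k_AB = 1/(1/12.319+1/37) = 9.2418 N/mm; parallel with C: k_eq = 9.2418+6.4596 = 15.701 N/mm

15.7 N/mm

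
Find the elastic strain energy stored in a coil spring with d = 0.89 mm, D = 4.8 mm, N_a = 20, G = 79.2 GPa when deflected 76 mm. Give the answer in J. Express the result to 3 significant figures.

8.11 J

k = Gd⁴/(8D³N_a) = (79.2×10³)(0.89⁴)/(8·4.8³·20) = 2.8083 N/mm
U = ½kδ² = 0.5 × 2.8083 × 76² = 8110.3 N·mm = 8.1103 J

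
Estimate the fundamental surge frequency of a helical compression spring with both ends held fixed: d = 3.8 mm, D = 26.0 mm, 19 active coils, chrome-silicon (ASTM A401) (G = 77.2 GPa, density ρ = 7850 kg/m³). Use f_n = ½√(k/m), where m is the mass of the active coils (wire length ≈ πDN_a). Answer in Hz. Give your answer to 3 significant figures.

104 Hz

k = Gd⁴/(8D³N_a) = (77.2×10³)(3.8⁴)/(8·26.0³·19) = 6.0254 N/mm = 6025.4 N/m
Wire length L = πDN_a = π·26.0·19 = 1551.9 mm
m = ρ·(πd²/4)·L = 7850 × 11.341×10⁻⁶ m² × 1.5519 m = 0.13817 kg
f_n = ½√(k/m) = 0.5·√(6025.4/0.13817) = 0.5·√(43610) = 104.41 Hz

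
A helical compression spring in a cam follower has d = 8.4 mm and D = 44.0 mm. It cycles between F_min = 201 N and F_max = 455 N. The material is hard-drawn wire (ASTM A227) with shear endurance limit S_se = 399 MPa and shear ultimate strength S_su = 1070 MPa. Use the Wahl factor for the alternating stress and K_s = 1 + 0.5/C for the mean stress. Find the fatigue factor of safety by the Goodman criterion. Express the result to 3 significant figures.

C = D/d = 44.0/8.4 = 5.2381; K_W = (4C−1)/(4C−4)+0.615/C = 1.2944; K_s = 1+0.5/C = 1.0955
F_a = (F_max−F_min)/2 = 127 N; F_m = (F_max+F_min)/2 = 328 N
τ_a = K_W·8F_aD/(πd³) = 1.2944 × 24.008 = 31.076 MPa
τ_m = K_s·8F_mD/(πd³) = 1.0955 × 62.005 = 67.924 MPa
Goodman: 1/n_f = τ_a/S_se + τ_m/S_su = 31.076/399 + 67.924/1070 = 0.07788 + 0.06348 = 0.14136
n_f = 1/0.14136 = 7.074

7.07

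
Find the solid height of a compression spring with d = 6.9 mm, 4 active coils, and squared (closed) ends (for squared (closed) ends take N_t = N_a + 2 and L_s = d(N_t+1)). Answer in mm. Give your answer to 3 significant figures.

squared (closed) ends: N_t = N_a + 2 = 4 + 2 = 6
L_s = d·(N_t+1) = 6.9 × 7 = 48.3 mm

48.3 mm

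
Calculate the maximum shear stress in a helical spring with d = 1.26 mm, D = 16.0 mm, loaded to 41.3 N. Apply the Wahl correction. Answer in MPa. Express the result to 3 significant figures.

Spring index C = D/d = 16.0/1.26 = 12.6984
K_W = (4C−1)/(4C−4) + 0.615/C = 49.794/46.794 + 0.0484 = 1.1125
τ₀ = 8FD/(πd³) = 8·41.3·16.0/(π·1.26³) = 5286.4/6.2844 = 841.2 MPa
τ_max = K·τ₀ = 1.1125 × 841.2 = 935.87 MPa

936 MPa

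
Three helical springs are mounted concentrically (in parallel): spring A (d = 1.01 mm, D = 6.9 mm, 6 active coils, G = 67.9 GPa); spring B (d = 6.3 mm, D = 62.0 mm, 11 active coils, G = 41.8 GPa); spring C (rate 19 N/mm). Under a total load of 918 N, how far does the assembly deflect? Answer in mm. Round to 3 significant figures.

k_A = Gd⁴/(8D³N_a) = (67.9×10³)(1.01⁴)/(8·6.9³·6) = 4.4809 N/mm
k_B = Gd⁴/(8D³N_a) = (41.8×10³)(6.3⁴)/(8·62.0³·11) = 3.1396 N/mm
Parallel: k_eq = 4.4809 + 3.1396 + 19 = 26.621 N/mm
δ = F/k_eq = 918/26.621 = 34.485 mm

34.5 mm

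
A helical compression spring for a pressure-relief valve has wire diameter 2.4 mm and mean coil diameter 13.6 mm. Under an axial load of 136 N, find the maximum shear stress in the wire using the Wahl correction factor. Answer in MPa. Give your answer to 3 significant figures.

Spring index C = D/d = 13.6/2.4 = 5.6667
K_W = (4C−1)/(4C−4) + 0.615/C = 21.667/18.667 + 0.1085 = 1.2692
τ₀ = 8FD/(πd³) = 8·136·13.6/(π·2.4³) = 14796.8/43.429 = 340.71 MPa
τ_max = K·τ₀ = 1.2692 × 340.71 = 432.44 MPa

432 MPa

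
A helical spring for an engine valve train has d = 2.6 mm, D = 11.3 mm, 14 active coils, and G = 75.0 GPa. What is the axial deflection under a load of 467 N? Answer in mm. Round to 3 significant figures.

22.0 mm

k = Gd⁴/(8D³N_a) = (75.0×10³)(2.6⁴)/(8·11.3³·14) = 21.208 N/mm
δ = F/k = 467 / 21.208 = 22.02 mm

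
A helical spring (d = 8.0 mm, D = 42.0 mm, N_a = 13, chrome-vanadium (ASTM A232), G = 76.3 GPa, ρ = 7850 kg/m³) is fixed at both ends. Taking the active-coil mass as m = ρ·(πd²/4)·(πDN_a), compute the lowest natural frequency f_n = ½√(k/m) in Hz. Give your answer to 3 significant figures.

122 Hz

k = Gd⁴/(8D³N_a) = (76.3×10³)(8.0⁴)/(8·42.0³·13) = 40.56 N/mm = 40560 N/m
Wire length L = πDN_a = π·42.0·13 = 1715.3 mm
m = ρ·(πd²/4)·L = 7850 × 50.265×10⁻⁶ m² × 1.7153 m = 0.67683 kg
f_n = ½√(k/m) = 0.5·√(40560/0.67683) = 0.5·√(59927) = 122.4 Hz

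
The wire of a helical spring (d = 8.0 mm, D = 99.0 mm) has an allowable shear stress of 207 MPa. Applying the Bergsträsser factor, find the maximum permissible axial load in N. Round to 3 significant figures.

C = D/d = 99.0/8.0 = 12.3750
K_B = (4C+2)/(4C−3) = 51.500/46.500 = 1.1075
τ_max = K·8FD/(πd³) → F_max = τ_allow·πd³/(8DK)
F_max = 207·π·8.0³/(8·99.0·1.1075) = 3.3296e+05/877.16 = 379.59 N

380 N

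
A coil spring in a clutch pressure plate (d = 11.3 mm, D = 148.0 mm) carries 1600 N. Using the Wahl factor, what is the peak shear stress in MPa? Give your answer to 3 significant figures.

Spring index C = D/d = 148.0/11.3 = 13.0973
K_W = (4C−1)/(4C−4) + 0.615/C = 51.389/48.389 + 0.0470 = 1.1090
τ₀ = 8FD/(πd³) = 8·1600·148.0/(π·11.3³) = 1.8944e+06/4533 = 417.91 MPa
τ_max = K·τ₀ = 1.1090 × 417.91 = 463.45 MPa

463 MPa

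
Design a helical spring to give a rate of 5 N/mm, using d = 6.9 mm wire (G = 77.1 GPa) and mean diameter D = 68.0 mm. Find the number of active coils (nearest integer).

N_a = Gd⁴/(8D³k) = (77.1×10³ × 6.9⁴)/(8 × 68.0³ × 5)
    = 1.74764e+08 / 1.25773e+07 = 13.9 → 14 coils

14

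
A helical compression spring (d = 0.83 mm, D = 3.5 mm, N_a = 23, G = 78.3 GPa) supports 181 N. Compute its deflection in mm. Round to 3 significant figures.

38.4 mm

k = Gd⁴/(8D³N_a) = (78.3×10³)(0.83⁴)/(8·3.5³·23) = 4.7103 N/mm
δ = F/k = 181 / 4.7103 = 38.426 mm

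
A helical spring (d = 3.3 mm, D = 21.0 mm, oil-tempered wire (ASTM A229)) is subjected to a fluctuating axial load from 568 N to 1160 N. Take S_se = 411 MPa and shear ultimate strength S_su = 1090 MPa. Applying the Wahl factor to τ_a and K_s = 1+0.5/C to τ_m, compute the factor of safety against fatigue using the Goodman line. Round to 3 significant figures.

0.385

C = D/d = 21.0/3.3 = 6.3636; K_W = (4C−1)/(4C−4)+0.615/C = 1.2365; K_s = 1+0.5/C = 1.0786
F_a = (F_max−F_min)/2 = 296 N; F_m = (F_max+F_min)/2 = 864 N
τ_a = K_W·8F_aD/(πd³) = 1.2365 × 440.46 = 544.62 MPa
τ_m = K_s·8F_mD/(πd³) = 1.0786 × 1285.7 = 1386.7 MPa
Goodman: 1/n_f = τ_a/S_se + τ_m/S_su = 544.62/411 + 1386.7/1090 = 1.32511 + 1.27220 = 2.5973
n_f = 1/2.5973 = 0.385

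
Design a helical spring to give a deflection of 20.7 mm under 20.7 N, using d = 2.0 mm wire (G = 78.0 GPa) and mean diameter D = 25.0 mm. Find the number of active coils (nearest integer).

10

Required rate k = F/δ = 20.7/20.7 = 1 N/mm
N_a = Gd⁴/(8D³k) = (78.0×10³ × 2.0⁴)/(8 × 25.0³ × 1)
    = 1.248e+06 / 125000 = 9.984 → 10 coils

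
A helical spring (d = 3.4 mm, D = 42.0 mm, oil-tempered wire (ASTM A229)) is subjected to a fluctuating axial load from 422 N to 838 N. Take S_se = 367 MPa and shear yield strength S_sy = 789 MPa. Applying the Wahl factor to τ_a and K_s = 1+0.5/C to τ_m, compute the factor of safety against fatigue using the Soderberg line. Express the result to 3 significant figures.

C = D/d = 42.0/3.4 = 12.3529; K_W = (4C−1)/(4C−4)+0.615/C = 1.1158; K_s = 1+0.5/C = 1.0405
F_a = (F_max−F_min)/2 = 208 N; F_m = (F_max+F_min)/2 = 630 N
τ_a = K_W·8F_aD/(πd³) = 1.1158 × 566 = 631.57 MPa
τ_m = K_s·8F_mD/(πd³) = 1.0405 × 1714.3 = 1783.7 MPa
Soderberg: 1/n_f = τ_a/S_se + τ_m/S_sy = 631.57/367 + 1783.7/789 = 1.72090 + 2.26073 = 3.9816
n_f = 1/3.9816 = 0.2512

0.251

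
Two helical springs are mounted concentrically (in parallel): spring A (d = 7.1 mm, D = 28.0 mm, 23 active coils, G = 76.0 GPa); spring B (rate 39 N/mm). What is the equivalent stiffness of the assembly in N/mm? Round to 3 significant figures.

k_A = Gd⁴/(8D³N_a) = (76.0×10³)(7.1⁴)/(8·28.0³·23) = 47.814 N/mm
Parallel: k_eq = 47.814 + 39 = 86.814 N/mm

86.8 N/mm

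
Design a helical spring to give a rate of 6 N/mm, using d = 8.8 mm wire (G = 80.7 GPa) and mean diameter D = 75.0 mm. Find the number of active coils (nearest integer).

24

N_a = Gd⁴/(8D³k) = (80.7×10³ × 8.8⁴)/(8 × 75.0³ × 6)
    = 4.83954e+08 / 2.025e+07 = 23.9 → 24 coils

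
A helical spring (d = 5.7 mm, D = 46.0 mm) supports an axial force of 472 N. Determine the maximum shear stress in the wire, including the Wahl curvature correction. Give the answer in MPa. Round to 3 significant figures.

Spring index C = D/d = 46.0/5.7 = 8.0702
K_W = (4C−1)/(4C−4) + 0.615/C = 31.281/28.281 + 0.0762 = 1.1823
τ₀ = 8FD/(πd³) = 8·472·46.0/(π·5.7³) = 173696/581.8 = 298.55 MPa
τ_max = K·τ₀ = 1.1823 × 298.55 = 352.97 MPa

353 MPa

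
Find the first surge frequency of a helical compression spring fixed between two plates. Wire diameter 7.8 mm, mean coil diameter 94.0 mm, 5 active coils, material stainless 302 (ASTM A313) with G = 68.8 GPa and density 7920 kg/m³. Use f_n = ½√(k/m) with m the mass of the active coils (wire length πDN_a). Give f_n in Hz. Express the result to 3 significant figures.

k = Gd⁴/(8D³N_a) = (68.8×10³)(7.8⁴)/(8·94.0³·5) = 7.6652 N/mm = 7665.2 N/m
Wire length L = πDN_a = π·94.0·5 = 1476.5 mm
m = ρ·(πd²/4)·L = 7920 × 47.784×10⁻⁶ m² × 1.4765 m = 0.55879 kg
f_n = ½√(k/m) = 0.5·√(7665.2/0.55879) = 0.5·√(13717) = 58.561 Hz

58.6 Hz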